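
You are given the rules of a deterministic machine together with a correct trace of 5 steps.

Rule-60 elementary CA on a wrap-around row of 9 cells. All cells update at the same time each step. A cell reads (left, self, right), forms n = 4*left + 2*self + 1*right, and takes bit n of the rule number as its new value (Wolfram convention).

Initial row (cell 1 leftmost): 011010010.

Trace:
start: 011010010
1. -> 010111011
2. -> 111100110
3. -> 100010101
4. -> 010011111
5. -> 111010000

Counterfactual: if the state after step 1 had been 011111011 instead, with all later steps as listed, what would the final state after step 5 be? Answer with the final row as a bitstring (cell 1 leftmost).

state after step 1 := 011111011
2. -> 110000110
3. -> 101000101
4. -> 011100111
5. -> 110010100

110010100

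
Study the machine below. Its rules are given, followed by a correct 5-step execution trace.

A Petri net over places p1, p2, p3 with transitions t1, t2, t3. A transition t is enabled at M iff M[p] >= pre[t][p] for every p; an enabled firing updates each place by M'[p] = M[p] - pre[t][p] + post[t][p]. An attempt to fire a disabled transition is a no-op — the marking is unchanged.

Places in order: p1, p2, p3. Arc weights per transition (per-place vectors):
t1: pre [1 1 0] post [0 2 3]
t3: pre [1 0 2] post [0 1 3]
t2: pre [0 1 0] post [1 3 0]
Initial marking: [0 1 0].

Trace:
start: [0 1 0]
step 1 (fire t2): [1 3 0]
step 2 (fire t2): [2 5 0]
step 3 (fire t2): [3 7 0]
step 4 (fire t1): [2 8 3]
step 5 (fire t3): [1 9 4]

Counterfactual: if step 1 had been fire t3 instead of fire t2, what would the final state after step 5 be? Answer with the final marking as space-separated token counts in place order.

0 7 4

(re-executing from step 1 with the substitution; state before step 1: [0 1 0])
step 1 (fire t3): [0 1 0]
step 2 (fire t2): [1 3 0]
step 3 (fire t2): [2 5 0]
step 4 (fire t1): [1 6 3]
step 5 (fire t3): [0 7 4]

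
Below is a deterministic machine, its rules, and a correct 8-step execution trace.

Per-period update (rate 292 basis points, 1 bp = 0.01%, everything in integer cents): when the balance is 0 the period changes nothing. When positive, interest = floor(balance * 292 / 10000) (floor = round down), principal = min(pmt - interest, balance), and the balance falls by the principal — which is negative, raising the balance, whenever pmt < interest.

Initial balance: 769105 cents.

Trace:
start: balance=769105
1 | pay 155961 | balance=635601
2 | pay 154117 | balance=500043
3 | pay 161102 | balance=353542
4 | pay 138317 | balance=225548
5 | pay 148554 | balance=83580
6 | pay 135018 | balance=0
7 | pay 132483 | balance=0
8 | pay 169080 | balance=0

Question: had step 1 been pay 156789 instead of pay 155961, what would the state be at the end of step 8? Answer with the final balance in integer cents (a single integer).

0

(re-executing from step 1 with the substitution; state before step 1: balance=769105)
1 | pay 156789 | balance=634773
2 | pay 154117 | balance=499191
3 | pay 161102 | balance=352665
4 | pay 138317 | balance=224645
5 | pay 148554 | balance=82650
6 | pay 135018 | balance=0
7 | pay 132483 | balance=0
8 | pay 169080 | balance=0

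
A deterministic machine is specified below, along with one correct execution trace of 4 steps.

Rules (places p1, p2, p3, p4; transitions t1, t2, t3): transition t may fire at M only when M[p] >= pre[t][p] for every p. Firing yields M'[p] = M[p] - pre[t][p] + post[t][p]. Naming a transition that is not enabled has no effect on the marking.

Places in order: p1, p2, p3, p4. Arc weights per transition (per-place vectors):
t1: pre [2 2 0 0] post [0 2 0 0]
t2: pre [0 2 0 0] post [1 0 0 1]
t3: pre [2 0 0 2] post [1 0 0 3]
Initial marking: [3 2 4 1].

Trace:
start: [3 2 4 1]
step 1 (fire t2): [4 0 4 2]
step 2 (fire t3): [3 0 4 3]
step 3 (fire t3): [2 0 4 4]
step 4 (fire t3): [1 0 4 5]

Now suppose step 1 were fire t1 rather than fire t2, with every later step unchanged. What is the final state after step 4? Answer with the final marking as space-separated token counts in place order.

(re-executing from step 1 with the substitution; state before step 1: [3 2 4 1])
step 1 (fire t1): [1 2 4 1]
step 2 (fire t3): [1 2 4 1]
step 3 (fire t3): [1 2 4 1]
step 4 (fire t3): [1 2 4 1]

1 2 4 1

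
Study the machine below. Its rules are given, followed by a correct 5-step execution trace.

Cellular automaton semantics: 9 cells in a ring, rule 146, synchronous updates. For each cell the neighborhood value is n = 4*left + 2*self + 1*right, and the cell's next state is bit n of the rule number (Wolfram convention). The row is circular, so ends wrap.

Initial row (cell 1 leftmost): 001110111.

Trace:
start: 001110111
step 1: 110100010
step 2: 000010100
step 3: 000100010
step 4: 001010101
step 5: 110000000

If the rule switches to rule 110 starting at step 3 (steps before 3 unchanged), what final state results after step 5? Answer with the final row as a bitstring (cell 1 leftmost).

011101100

(re-executing steps 3..5 under rule 110; state before step 3: 000010100)
step 3: 000111100
step 4: 001100100
step 5: 011101100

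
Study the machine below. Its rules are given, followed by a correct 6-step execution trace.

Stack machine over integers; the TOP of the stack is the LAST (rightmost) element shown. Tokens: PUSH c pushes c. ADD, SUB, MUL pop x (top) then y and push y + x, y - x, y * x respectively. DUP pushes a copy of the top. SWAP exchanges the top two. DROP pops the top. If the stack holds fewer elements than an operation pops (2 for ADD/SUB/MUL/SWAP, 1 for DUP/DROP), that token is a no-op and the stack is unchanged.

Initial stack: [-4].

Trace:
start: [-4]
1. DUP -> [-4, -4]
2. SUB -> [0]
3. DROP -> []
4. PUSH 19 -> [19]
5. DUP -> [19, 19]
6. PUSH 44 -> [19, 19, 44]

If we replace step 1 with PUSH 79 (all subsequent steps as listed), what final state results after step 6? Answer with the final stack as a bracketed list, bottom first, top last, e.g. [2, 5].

(re-executing from step 1 with the substitution; state before step 1: [-4])
1. PUSH 79 -> [-4, 79]
2. SUB -> [-83]
3. DROP -> []
4. PUSH 19 -> [19]
5. DUP -> [19, 19]
6. PUSH 44 -> [19, 19, 44]

[19, 19, 44]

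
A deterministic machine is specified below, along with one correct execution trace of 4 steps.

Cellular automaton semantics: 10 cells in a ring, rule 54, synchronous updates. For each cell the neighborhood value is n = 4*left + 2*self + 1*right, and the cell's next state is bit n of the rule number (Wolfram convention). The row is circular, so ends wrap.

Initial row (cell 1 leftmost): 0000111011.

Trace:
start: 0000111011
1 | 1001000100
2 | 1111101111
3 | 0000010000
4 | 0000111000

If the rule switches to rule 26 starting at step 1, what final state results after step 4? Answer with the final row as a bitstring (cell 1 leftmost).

1010000100

(re-executing steps 1..4 under rule 26; state before step 1: 0000111011)
1 | 1001100010
2 | 0111010100
3 | 1100000010
4 | 1010000100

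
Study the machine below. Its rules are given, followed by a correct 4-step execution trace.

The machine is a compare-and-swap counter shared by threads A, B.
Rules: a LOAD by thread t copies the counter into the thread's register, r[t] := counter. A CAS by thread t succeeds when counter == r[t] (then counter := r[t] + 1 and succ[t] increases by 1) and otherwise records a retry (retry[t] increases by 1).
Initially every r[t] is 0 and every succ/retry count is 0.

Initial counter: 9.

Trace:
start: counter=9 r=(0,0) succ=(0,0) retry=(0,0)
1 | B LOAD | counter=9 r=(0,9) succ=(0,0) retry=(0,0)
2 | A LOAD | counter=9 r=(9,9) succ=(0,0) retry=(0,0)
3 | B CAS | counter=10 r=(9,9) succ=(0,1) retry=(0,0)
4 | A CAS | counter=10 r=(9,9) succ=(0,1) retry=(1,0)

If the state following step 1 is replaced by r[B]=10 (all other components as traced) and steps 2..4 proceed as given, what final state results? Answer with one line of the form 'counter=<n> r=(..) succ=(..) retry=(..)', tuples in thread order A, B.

state after step 1 := counter=9 r=(0,10) succ=(0,0) retry=(0,0)
2 | A LOAD | counter=9 r=(9,10) succ=(0,0) retry=(0,0)
3 | B CAS | counter=9 r=(9,10) succ=(0,0) retry=(0,1)
4 | A CAS | counter=10 r=(9,10) succ=(1,0) retry=(0,1)

counter=10 r=(9,10) succ=(1,0) retry=(0,1)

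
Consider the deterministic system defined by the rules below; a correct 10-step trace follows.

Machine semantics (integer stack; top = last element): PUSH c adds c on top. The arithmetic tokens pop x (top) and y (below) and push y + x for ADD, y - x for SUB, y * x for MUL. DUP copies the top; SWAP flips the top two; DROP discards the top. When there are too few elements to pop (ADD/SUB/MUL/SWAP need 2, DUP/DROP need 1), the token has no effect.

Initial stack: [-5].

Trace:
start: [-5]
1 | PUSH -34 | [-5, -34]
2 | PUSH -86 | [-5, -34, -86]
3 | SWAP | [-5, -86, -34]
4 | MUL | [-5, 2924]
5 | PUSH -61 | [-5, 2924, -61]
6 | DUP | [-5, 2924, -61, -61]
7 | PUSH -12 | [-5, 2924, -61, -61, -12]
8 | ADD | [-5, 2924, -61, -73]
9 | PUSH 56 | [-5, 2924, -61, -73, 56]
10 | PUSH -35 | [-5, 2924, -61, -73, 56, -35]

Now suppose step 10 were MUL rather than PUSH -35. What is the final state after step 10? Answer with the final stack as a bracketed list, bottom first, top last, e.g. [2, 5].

(re-executing from step 10 with the substitution; state before step 10: [-5, 2924, -61, -73, 56])
10 | MUL | [-5, 2924, -61, -4088]

[-5, 2924, -61, -4088]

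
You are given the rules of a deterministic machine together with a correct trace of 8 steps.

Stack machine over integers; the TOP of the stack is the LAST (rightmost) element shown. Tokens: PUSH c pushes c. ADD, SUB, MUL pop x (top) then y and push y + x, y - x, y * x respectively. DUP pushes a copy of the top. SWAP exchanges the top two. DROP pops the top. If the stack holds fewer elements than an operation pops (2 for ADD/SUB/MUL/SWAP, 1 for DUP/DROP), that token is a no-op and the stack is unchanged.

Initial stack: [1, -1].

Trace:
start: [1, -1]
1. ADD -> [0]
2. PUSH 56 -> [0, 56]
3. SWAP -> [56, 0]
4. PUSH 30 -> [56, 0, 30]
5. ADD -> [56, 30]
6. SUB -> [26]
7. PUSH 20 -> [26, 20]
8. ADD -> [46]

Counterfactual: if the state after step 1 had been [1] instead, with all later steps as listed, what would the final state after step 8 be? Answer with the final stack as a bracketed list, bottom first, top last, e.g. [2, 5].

state after step 1 := [1]
2. PUSH 56 -> [1, 56]
3. SWAP -> [56, 1]
4. PUSH 30 -> [56, 1, 30]
5. ADD -> [56, 31]
6. SUB -> [25]
7. PUSH 20 -> [25, 20]
8. ADD -> [45]

[45]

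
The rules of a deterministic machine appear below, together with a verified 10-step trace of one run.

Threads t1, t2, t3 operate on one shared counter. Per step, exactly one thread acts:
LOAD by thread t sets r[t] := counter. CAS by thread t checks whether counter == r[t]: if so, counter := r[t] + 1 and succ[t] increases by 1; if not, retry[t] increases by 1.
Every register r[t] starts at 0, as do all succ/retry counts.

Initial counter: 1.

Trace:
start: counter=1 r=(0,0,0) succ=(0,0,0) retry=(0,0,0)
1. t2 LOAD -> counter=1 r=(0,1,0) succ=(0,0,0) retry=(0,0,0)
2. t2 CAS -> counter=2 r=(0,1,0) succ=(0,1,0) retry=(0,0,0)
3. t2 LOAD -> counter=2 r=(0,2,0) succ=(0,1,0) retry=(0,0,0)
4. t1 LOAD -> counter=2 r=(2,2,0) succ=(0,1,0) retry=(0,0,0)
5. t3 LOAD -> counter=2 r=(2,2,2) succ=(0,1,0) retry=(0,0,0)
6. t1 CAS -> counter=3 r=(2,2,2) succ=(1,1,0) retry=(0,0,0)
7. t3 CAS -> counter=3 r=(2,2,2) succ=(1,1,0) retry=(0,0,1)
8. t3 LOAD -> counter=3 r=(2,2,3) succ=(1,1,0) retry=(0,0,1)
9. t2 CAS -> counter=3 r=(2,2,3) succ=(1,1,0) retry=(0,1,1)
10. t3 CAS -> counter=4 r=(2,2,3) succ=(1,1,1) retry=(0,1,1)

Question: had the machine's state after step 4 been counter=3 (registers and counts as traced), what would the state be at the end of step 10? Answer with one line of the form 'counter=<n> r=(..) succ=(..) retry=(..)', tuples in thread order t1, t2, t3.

counter=5 r=(2,2,4) succ=(0,1,2) retry=(1,1,0)

state after step 4 := counter=3 r=(2,2,0) succ=(0,1,0) retry=(0,0,0)
5. t3 LOAD -> counter=3 r=(2,2,3) succ=(0,1,0) retry=(0,0,0)
6. t1 CAS -> counter=3 r=(2,2,3) succ=(0,1,0) retry=(1,0,0)
7. t3 CAS -> counter=4 r=(2,2,3) succ=(0,1,1) retry=(1,0,0)
8. t3 LOAD -> counter=4 r=(2,2,4) succ=(0,1,1) retry=(1,0,0)
9. t2 CAS -> counter=4 r=(2,2,4) succ=(0,1,1) retry=(1,1,0)
10. t3 CAS -> counter=5 r=(2,2,4) succ=(0,1,2) retry=(1,1,0)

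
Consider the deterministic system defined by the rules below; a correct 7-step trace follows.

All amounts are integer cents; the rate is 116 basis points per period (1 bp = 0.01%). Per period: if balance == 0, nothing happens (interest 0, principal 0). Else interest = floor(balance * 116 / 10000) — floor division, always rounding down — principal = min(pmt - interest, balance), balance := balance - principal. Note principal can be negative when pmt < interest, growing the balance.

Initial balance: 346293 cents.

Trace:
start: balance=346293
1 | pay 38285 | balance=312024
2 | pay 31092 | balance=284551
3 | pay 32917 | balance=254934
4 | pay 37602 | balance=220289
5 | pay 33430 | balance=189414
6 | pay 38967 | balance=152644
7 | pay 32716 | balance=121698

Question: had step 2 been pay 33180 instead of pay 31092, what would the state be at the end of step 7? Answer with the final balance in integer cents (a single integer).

(re-executing from step 2 with the substitution; state before step 2: balance=312024)
2 | pay 33180 | balance=282463
3 | pay 32917 | balance=252822
4 | pay 37602 | balance=218152
5 | pay 33430 | balance=187252
6 | pay 38967 | balance=150457
7 | pay 32716 | balance=119486

119486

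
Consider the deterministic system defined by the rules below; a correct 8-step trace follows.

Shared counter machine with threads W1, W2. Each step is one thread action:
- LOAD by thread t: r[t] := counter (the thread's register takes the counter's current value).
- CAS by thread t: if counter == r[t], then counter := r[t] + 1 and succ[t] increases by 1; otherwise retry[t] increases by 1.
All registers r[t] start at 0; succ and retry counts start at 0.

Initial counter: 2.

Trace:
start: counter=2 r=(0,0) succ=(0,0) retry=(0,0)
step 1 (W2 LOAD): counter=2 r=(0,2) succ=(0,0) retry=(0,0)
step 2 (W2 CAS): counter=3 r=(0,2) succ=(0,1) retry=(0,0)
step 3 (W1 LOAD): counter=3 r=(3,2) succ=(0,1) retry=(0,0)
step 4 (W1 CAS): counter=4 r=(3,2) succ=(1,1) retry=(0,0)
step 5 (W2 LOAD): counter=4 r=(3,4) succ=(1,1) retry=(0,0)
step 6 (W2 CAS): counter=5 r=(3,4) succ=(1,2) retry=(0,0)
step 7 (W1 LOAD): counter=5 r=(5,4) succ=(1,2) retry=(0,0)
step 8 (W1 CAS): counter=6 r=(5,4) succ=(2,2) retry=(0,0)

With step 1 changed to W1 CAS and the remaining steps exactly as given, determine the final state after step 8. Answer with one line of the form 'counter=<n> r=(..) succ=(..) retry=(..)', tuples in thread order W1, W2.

(re-executing from step 1 with the substitution; state before step 1: counter=2 r=(0,0) succ=(0,0) retry=(0,0))
step 1 (W1 CAS): counter=2 r=(0,0) succ=(0,0) retry=(1,0)
step 2 (W2 CAS): counter=2 r=(0,0) succ=(0,0) retry=(1,1)
step 3 (W1 LOAD): counter=2 r=(2,0) succ=(0,0) retry=(1,1)
step 4 (W1 CAS): counter=3 r=(2,0) succ=(1,0) retry=(1,1)
step 5 (W2 LOAD): counter=3 r=(2,3) succ=(1,0) retry=(1,1)
step 6 (W2 CAS): counter=4 r=(2,3) succ=(1,1) retry=(1,1)
step 7 (W1 LOAD): counter=4 r=(4,3) succ=(1,1) retry=(1,1)
step 8 (W1 CAS): counter=5 r=(4,3) succ=(2,1) retry=(1,1)

counter=5 r=(4,3) succ=(2,1) retry=(1,1)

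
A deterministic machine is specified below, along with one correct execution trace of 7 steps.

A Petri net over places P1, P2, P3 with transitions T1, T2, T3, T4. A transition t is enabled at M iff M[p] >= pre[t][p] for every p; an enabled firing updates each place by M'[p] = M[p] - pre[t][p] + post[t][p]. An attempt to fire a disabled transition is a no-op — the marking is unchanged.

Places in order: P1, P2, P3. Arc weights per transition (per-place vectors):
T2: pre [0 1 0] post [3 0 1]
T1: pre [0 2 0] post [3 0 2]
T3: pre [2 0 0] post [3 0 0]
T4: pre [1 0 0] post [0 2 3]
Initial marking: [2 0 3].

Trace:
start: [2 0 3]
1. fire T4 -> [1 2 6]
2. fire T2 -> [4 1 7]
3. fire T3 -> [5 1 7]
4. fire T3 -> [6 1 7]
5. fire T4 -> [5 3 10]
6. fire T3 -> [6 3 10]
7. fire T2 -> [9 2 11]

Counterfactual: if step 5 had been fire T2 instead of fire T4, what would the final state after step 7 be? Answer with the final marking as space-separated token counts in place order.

10 0 8

(re-executing from step 5 with the substitution; state before step 5: [6 1 7])
5. fire T2 -> [9 0 8]
6. fire T3 -> [10 0 8]
7. fire T2 -> [10 0 8]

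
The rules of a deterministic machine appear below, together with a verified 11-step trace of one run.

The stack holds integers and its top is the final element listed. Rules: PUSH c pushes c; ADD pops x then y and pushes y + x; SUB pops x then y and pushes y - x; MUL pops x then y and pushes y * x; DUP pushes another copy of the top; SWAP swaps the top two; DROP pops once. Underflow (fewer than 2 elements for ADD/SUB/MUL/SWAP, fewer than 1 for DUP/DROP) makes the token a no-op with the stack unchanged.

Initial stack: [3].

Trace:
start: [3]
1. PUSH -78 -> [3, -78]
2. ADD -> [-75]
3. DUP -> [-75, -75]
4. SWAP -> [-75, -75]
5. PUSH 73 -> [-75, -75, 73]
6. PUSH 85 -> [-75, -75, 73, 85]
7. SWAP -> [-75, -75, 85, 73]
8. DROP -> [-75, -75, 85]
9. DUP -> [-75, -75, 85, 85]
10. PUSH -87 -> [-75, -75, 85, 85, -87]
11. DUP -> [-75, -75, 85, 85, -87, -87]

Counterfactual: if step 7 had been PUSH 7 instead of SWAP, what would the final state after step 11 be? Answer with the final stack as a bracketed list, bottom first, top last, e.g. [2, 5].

[-75, -75, 73, 85, 85, -87, -87]

(re-executing from step 7 with the substitution; state before step 7: [-75, -75, 73, 85])
7. PUSH 7 -> [-75, -75, 73, 85, 7]
8. DROP -> [-75, -75, 73, 85]
9. DUP -> [-75, -75, 73, 85, 85]
10. PUSH -87 -> [-75, -75, 73, 85, 85, -87]
11. DUP -> [-75, -75, 73, 85, 85, -87, -87]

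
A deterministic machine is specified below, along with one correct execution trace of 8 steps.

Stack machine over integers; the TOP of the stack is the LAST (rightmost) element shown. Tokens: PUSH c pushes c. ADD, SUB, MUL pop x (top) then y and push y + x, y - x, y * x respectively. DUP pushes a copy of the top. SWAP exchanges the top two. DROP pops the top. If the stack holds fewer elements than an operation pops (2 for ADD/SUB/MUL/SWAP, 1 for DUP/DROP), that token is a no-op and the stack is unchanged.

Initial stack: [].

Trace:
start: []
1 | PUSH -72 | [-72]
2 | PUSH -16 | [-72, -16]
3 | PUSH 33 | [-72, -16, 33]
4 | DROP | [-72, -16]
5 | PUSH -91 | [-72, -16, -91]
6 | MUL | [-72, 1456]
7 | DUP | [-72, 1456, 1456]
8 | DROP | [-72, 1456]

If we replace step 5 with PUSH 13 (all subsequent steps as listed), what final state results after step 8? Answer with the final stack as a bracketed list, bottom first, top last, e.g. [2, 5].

(re-executing from step 5 with the substitution; state before step 5: [-72, -16])
5 | PUSH 13 | [-72, -16, 13]
6 | MUL | [-72, -208]
7 | DUP | [-72, -208, -208]
8 | DROP | [-72, -208]

[-72, -208]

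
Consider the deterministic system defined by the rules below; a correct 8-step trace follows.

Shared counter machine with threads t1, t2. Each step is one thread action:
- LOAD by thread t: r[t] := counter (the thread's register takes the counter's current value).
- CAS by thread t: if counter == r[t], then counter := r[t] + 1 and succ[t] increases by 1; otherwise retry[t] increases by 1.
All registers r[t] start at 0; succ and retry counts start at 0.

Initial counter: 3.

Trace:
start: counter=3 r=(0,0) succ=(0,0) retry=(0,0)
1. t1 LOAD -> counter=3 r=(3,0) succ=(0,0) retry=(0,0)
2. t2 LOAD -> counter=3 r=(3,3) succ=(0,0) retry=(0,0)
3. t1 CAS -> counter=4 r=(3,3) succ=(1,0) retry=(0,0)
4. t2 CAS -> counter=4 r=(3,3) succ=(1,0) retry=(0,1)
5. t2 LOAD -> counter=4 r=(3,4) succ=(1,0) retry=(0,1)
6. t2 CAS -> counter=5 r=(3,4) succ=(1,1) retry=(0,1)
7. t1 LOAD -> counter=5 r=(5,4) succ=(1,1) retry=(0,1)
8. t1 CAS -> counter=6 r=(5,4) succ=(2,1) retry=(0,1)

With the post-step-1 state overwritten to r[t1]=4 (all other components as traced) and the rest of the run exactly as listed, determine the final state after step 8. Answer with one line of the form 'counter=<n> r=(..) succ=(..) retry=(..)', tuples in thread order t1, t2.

counter=6 r=(5,4) succ=(1,2) retry=(1,0)

state after step 1 := counter=3 r=(4,0) succ=(0,0) retry=(0,0)
2. t2 LOAD -> counter=3 r=(4,3) succ=(0,0) retry=(0,0)
3. t1 CAS -> counter=3 r=(4,3) succ=(0,0) retry=(1,0)
4. t2 CAS -> counter=4 r=(4,3) succ=(0,1) retry=(1,0)
5. t2 LOAD -> counter=4 r=(4,4) succ=(0,1) retry=(1,0)
6. t2 CAS -> counter=5 r=(4,4) succ=(0,2) retry=(1,0)
7. t1 LOAD -> counter=5 r=(5,4) succ=(0,2) retry=(1,0)
8. t1 CAS -> counter=6 r=(5,4) succ=(1,2) retry=(1,0)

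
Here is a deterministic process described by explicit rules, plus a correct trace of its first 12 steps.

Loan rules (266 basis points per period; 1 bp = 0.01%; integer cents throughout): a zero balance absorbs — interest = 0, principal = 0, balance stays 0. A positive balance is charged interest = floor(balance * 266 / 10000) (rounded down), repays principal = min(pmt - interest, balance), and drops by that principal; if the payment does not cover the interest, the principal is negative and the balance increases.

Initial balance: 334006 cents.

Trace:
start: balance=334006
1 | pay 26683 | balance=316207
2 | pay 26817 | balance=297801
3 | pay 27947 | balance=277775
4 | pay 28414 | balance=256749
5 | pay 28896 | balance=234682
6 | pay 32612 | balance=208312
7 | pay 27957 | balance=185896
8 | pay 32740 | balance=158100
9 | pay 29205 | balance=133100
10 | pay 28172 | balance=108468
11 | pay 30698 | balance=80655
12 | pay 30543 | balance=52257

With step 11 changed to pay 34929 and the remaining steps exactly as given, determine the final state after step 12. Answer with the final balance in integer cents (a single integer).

(re-executing from step 11 with the substitution; state before step 11: balance=108468)
11 | pay 34929 | balance=76424
12 | pay 30543 | balance=47913

47913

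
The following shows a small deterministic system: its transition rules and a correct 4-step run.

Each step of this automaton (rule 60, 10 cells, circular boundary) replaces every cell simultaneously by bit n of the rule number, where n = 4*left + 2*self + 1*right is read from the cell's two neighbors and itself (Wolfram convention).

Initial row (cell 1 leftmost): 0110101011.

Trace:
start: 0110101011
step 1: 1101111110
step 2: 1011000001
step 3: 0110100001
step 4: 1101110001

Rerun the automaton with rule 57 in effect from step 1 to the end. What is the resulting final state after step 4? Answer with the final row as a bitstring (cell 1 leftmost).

(re-executing steps 1..4 under rule 57; state before step 1: 0110101011)
step 1: 1101010110
step 2: 1010101101
step 3: 0101011011
step 4: 1010110110

1010110110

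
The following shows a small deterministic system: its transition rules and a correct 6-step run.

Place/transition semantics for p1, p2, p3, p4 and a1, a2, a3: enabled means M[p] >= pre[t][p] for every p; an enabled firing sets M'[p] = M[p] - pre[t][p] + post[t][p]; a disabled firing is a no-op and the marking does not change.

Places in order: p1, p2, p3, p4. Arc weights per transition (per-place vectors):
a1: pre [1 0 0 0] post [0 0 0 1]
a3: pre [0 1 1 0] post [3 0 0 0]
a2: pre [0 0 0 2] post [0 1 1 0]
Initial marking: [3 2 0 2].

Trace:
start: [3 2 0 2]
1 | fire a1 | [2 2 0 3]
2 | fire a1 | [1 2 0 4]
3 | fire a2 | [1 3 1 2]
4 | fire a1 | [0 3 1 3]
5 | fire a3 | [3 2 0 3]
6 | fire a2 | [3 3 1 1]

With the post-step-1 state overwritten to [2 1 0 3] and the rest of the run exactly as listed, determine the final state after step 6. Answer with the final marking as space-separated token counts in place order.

3 2 1 1

state after step 1 := [2 1 0 3]
2 | fire a1 | [1 1 0 4]
3 | fire a2 | [1 2 1 2]
4 | fire a1 | [0 2 1 3]
5 | fire a3 | [3 1 0 3]
6 | fire a2 | [3 2 1 1]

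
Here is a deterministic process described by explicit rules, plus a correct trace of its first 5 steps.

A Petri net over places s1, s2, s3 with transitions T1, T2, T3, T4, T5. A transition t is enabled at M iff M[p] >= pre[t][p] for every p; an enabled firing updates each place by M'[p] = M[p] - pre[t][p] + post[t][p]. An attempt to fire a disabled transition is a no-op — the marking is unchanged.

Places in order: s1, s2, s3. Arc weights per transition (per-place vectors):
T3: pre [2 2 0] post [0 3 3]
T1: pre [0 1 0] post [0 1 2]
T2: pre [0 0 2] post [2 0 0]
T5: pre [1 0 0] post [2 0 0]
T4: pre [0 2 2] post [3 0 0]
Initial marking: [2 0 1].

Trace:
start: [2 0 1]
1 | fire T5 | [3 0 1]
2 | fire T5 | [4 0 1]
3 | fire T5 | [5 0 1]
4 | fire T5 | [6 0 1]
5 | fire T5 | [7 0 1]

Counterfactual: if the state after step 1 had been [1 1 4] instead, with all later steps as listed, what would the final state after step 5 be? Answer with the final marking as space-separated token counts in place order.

state after step 1 := [1 1 4]
2 | fire T5 | [2 1 4]
3 | fire T5 | [3 1 4]
4 | fire T5 | [4 1 4]
5 | fire T5 | [5 1 4]

5 1 4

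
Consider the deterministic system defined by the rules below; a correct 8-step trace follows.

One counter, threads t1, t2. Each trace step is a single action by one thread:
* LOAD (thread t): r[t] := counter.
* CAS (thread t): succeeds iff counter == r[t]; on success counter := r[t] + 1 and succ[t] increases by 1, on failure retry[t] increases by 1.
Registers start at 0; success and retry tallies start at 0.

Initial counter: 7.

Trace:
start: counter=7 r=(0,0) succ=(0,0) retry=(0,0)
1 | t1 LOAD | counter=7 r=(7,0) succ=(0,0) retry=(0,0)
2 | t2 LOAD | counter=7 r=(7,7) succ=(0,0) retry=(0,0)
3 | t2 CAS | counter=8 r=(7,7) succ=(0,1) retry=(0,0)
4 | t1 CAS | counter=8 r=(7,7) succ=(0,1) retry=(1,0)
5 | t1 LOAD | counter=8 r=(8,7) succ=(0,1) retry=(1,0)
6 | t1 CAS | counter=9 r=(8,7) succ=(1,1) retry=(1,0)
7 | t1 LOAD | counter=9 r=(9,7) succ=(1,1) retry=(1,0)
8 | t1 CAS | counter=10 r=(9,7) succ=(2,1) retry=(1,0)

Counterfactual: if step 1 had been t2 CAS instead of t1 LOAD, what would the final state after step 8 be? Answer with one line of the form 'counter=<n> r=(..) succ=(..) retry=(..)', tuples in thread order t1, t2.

counter=10 r=(9,7) succ=(2,1) retry=(1,1)

(re-executing from step 1 with the substitution; state before step 1: counter=7 r=(0,0) succ=(0,0) retry=(0,0))
1 | t2 CAS | counter=7 r=(0,0) succ=(0,0) retry=(0,1)
2 | t2 LOAD | counter=7 r=(0,7) succ=(0,0) retry=(0,1)
3 | t2 CAS | counter=8 r=(0,7) succ=(0,1) retry=(0,1)
4 | t1 CAS | counter=8 r=(0,7) succ=(0,1) retry=(1,1)
5 | t1 LOAD | counter=8 r=(8,7) succ=(0,1) retry=(1,1)
6 | t1 CAS | counter=9 r=(8,7) succ=(1,1) retry=(1,1)
7 | t1 LOAD | counter=9 r=(9,7) succ=(1,1) retry=(1,1)
8 | t1 CAS | counter=10 r=(9,7) succ=(2,1) retry=(1,1)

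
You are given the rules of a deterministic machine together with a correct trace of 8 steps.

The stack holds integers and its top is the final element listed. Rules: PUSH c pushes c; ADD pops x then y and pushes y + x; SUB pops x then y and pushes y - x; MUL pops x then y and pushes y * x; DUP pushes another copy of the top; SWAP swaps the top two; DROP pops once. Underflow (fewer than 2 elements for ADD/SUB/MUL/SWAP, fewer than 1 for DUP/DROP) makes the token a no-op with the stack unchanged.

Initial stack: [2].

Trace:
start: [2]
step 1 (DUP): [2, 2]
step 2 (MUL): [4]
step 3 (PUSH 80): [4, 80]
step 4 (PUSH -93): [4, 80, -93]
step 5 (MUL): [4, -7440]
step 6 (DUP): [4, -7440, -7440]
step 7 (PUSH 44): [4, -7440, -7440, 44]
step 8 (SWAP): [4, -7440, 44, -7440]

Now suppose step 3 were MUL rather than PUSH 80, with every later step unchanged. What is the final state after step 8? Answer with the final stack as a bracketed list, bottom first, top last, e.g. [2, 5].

(re-executing from step 3 with the substitution; state before step 3: [4])
step 3 (MUL): [4]
step 4 (PUSH -93): [4, -93]
step 5 (MUL): [-372]
step 6 (DUP): [-372, -372]
step 7 (PUSH 44): [-372, -372, 44]
step 8 (SWAP): [-372, 44, -372]

[-372, 44, -372]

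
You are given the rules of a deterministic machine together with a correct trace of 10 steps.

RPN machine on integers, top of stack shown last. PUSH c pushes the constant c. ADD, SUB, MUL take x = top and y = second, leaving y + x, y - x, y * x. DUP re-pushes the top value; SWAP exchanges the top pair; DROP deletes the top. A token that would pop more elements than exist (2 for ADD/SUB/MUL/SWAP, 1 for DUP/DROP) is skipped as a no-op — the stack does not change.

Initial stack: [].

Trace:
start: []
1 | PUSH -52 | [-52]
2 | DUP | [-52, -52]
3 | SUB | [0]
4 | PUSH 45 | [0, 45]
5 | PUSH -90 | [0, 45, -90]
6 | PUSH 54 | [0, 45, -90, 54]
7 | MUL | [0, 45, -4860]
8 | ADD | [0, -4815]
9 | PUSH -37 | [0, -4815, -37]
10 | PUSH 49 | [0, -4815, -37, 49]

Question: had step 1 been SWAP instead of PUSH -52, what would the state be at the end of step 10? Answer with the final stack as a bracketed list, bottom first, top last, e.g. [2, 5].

(re-executing from step 1 with the substitution; state before step 1: [])
1 | SWAP | []
2 | DUP | []
3 | SUB | []
4 | PUSH 45 | [45]
5 | PUSH -90 | [45, -90]
6 | PUSH 54 | [45, -90, 54]
7 | MUL | [45, -4860]
8 | ADD | [-4815]
9 | PUSH -37 | [-4815, -37]
10 | PUSH 49 | [-4815, -37, 49]

[-4815, -37, 49]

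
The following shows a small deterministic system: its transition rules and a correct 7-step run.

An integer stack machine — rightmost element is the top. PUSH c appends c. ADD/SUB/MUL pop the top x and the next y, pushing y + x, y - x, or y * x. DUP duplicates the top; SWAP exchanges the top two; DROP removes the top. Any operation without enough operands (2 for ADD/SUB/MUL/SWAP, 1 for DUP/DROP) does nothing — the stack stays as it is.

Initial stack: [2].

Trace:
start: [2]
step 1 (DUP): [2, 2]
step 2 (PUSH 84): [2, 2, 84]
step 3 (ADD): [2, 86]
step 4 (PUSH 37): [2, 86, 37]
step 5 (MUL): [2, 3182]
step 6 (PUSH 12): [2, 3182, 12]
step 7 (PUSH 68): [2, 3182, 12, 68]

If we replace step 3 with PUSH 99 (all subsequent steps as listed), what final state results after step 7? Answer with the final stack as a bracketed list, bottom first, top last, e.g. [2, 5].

[2, 2, 84, 3663, 12, 68]

(re-executing from step 3 with the substitution; state before step 3: [2, 2, 84])
step 3 (PUSH 99): [2, 2, 84, 99]
step 4 (PUSH 37): [2, 2, 84, 99, 37]
step 5 (MUL): [2, 2, 84, 3663]
step 6 (PUSH 12): [2, 2, 84, 3663, 12]
step 7 (PUSH 68): [2, 2, 84, 3663, 12, 68]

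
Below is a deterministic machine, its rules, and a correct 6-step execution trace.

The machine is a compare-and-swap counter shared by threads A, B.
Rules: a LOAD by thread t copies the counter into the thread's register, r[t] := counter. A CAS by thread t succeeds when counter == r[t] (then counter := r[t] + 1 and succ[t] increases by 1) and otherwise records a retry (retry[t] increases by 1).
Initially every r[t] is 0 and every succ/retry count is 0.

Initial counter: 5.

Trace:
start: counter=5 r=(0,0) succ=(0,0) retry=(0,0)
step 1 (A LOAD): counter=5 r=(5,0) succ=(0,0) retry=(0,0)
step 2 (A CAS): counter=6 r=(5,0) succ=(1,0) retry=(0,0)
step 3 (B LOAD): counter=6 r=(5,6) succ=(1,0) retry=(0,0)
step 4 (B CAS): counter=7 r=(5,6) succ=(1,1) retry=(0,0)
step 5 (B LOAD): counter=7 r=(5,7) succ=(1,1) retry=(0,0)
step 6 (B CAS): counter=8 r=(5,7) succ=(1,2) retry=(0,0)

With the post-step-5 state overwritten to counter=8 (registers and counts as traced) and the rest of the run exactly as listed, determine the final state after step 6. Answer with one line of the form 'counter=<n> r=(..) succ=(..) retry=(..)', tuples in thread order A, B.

state after step 5 := counter=8 r=(5,7) succ=(1,1) retry=(0,0)
step 6 (B CAS): counter=8 r=(5,7) succ=(1,1) retry=(0,1)

counter=8 r=(5,7) succ=(1,1) retry=(0,1)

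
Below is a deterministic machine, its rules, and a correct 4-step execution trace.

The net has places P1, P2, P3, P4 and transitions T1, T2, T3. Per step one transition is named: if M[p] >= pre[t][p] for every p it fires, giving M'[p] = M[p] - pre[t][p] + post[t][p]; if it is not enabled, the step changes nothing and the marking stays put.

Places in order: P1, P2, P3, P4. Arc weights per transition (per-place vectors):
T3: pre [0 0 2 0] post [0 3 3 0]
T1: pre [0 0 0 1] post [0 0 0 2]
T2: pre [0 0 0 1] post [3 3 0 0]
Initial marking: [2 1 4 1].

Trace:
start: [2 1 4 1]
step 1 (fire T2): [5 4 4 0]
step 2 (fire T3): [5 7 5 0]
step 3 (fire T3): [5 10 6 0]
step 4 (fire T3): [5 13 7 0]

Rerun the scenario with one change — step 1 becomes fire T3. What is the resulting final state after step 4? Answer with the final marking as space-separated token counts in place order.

(re-executing from step 1 with the substitution; state before step 1: [2 1 4 1])
step 1 (fire T3): [2 4 5 1]
step 2 (fire T3): [2 7 6 1]
step 3 (fire T3): [2 10 7 1]
step 4 (fire T3): [2 13 8 1]

2 13 8 1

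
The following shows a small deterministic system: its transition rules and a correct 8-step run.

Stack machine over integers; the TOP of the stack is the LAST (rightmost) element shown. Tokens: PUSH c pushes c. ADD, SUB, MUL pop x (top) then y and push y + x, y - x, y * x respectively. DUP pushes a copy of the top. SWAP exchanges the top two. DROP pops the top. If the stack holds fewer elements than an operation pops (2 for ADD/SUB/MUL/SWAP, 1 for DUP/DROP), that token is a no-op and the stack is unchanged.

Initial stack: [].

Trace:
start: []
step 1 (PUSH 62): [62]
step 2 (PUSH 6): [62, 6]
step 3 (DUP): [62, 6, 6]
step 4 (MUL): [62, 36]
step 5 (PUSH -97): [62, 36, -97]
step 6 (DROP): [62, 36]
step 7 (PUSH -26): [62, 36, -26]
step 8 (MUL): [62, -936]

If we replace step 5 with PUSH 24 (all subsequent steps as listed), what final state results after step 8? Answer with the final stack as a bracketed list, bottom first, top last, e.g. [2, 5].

(re-executing from step 5 with the substitution; state before step 5: [62, 36])
step 5 (PUSH 24): [62, 36, 24]
step 6 (DROP): [62, 36]
step 7 (PUSH -26): [62, 36, -26]
step 8 (MUL): [62, -936]

[62, -936]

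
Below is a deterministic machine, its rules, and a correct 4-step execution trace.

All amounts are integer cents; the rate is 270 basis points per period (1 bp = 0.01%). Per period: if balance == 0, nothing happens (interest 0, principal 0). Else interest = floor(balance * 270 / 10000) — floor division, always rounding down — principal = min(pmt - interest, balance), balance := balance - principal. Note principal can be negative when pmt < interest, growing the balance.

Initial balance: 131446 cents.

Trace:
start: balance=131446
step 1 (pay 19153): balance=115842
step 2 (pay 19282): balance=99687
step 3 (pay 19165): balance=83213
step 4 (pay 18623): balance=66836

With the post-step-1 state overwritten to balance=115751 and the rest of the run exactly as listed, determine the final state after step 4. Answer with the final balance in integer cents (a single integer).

66739

state after step 1 := balance=115751
step 2 (pay 19282): balance=99594
step 3 (pay 19165): balance=83118
step 4 (pay 18623): balance=66739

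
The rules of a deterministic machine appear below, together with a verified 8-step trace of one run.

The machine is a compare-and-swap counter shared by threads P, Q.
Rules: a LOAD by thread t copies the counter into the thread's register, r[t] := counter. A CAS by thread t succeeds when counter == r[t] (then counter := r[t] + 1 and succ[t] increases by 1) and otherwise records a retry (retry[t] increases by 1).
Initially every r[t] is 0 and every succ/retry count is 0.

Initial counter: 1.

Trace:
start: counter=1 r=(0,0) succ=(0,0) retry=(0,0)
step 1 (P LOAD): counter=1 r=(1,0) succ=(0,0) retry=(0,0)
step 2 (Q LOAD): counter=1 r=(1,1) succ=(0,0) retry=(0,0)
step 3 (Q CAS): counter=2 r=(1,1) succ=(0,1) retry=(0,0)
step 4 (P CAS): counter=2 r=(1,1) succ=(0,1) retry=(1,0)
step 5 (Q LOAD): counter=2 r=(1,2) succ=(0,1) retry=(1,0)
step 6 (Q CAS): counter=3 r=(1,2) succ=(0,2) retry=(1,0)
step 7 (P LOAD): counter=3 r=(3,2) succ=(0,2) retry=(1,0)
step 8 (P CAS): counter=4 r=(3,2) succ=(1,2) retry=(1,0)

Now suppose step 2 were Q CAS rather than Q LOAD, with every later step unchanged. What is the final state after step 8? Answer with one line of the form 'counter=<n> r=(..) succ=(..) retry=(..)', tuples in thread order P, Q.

counter=4 r=(3,2) succ=(2,1) retry=(0,2)

(re-executing from step 2 with the substitution; state before step 2: counter=1 r=(1,0) succ=(0,0) retry=(0,0))
step 2 (Q CAS): counter=1 r=(1,0) succ=(0,0) retry=(0,1)
step 3 (Q CAS): counter=1 r=(1,0) succ=(0,0) retry=(0,2)
step 4 (P CAS): counter=2 r=(1,0) succ=(1,0) retry=(0,2)
step 5 (Q LOAD): counter=2 r=(1,2) succ=(1,0) retry=(0,2)
step 6 (Q CAS): counter=3 r=(1,2) succ=(1,1) retry=(0,2)
step 7 (P LOAD): counter=3 r=(3,2) succ=(1,1) retry=(0,2)
step 8 (P CAS): counter=4 r=(3,2) succ=(2,1) retry=(0,2)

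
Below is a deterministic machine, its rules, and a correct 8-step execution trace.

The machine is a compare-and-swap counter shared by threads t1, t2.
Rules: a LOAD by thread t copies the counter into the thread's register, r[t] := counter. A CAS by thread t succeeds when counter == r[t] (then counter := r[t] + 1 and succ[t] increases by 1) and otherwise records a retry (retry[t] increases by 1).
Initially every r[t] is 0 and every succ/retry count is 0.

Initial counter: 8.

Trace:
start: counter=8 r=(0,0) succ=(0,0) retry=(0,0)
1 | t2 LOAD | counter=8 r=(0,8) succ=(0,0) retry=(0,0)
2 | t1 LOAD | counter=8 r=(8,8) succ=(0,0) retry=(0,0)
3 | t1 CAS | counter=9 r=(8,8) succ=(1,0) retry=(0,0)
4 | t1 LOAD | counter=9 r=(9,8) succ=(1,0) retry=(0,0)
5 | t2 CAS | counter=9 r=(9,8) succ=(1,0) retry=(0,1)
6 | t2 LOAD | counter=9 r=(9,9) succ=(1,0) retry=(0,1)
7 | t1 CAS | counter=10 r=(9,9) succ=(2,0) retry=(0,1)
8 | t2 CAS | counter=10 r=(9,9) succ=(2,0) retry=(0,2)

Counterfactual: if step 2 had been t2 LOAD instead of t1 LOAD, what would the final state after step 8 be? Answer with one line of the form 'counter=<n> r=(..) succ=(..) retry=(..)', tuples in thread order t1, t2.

counter=10 r=(8,9) succ=(0,2) retry=(2,0)

(re-executing from step 2 with the substitution; state before step 2: counter=8 r=(0,8) succ=(0,0) retry=(0,0))
2 | t2 LOAD | counter=8 r=(0,8) succ=(0,0) retry=(0,0)
3 | t1 CAS | counter=8 r=(0,8) succ=(0,0) retry=(1,0)
4 | t1 LOAD | counter=8 r=(8,8) succ=(0,0) retry=(1,0)
5 | t2 CAS | counter=9 r=(8,8) succ=(0,1) retry=(1,0)
6 | t2 LOAD | counter=9 r=(8,9) succ=(0,1) retry=(1,0)
7 | t1 CAS | counter=9 r=(8,9) succ=(0,1) retry=(2,0)
8 | t2 CAS | counter=10 r=(8,9) succ=(0,2) retry=(2,0)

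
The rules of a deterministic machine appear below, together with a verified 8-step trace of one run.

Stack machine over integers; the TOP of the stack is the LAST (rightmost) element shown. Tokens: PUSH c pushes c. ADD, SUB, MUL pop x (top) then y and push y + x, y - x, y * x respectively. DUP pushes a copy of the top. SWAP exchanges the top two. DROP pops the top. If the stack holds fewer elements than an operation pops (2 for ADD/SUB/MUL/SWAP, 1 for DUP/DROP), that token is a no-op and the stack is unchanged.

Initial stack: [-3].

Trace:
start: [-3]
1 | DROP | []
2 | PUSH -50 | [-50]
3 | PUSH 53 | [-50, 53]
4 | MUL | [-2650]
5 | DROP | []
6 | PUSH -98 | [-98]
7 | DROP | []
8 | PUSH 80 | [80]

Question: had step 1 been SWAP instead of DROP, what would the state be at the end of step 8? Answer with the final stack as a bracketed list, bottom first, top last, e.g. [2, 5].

(re-executing from step 1 with the substitution; state before step 1: [-3])
1 | SWAP | [-3]
2 | PUSH -50 | [-3, -50]
3 | PUSH 53 | [-3, -50, 53]
4 | MUL | [-3, -2650]
5 | DROP | [-3]
6 | PUSH -98 | [-3, -98]
7 | DROP | [-3]
8 | PUSH 80 | [-3, 80]

[-3, 80]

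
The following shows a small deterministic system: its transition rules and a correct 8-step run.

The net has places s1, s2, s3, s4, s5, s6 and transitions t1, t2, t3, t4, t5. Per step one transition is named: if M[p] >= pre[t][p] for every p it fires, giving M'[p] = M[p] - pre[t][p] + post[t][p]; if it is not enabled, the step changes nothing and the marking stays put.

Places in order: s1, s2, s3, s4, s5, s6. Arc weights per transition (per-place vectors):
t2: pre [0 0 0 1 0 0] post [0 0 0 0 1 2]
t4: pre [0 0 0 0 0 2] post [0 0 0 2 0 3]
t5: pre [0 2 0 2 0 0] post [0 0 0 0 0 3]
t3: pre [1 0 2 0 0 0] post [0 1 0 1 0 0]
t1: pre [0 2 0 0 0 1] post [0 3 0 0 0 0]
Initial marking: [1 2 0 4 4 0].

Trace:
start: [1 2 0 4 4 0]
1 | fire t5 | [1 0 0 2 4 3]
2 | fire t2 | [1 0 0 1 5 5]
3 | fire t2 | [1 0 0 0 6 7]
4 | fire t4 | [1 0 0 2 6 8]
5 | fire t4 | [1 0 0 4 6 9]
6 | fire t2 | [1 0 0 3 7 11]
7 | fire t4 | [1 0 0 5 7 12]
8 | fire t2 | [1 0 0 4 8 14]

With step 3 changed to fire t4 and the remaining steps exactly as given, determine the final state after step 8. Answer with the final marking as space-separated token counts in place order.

(re-executing from step 3 with the substitution; state before step 3: [1 0 0 1 5 5])
3 | fire t4 | [1 0 0 3 5 6]
4 | fire t4 | [1 0 0 5 5 7]
5 | fire t4 | [1 0 0 7 5 8]
6 | fire t2 | [1 0 0 6 6 10]
7 | fire t4 | [1 0 0 8 6 11]
8 | fire t2 | [1 0 0 7 7 13]

1 0 0 7 7 13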